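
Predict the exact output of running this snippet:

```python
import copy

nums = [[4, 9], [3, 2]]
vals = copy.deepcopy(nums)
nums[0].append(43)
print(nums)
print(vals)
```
[[4, 9, 43], [3, 2]]
[[4, 9], [3, 2]]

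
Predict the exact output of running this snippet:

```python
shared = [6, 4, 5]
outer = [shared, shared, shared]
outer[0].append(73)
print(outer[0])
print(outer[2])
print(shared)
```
[6, 4, 5, 73]
[6, 4, 5, 73]
[6, 4, 5, 73]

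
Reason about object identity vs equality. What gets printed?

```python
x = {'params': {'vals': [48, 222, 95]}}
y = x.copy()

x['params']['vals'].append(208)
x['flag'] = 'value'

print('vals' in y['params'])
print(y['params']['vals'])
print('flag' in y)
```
True
[48, 222, 95, 208]
False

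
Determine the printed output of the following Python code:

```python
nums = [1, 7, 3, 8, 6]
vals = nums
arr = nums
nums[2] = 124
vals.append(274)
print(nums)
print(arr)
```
[1, 7, 124, 8, 6, 274]
[1, 7, 124, 8, 6, 274]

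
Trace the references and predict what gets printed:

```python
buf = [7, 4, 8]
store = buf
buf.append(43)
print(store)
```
[7, 4, 8, 43]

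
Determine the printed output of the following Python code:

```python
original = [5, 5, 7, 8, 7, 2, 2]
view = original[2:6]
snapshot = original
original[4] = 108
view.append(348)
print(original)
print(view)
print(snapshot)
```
[5, 5, 7, 8, 108, 2, 2]
[7, 8, 7, 2, 348]
[5, 5, 7, 8, 108, 2, 2]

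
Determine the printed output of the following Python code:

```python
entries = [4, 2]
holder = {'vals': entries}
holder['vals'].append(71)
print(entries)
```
[4, 2, 71]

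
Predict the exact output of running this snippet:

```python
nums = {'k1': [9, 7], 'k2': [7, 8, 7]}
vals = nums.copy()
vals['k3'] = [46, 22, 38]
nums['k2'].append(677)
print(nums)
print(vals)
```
{'k1': [9, 7], 'k2': [7, 8, 7, 677]}
{'k1': [9, 7], 'k2': [7, 8, 7, 677], 'k3': [46, 22, 38]}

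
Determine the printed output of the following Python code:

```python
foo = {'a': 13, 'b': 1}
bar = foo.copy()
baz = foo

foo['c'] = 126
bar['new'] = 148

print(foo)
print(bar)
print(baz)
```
{'a': 13, 'b': 1, 'c': 126}
{'a': 13, 'b': 1, 'new': 148}
{'a': 13, 'b': 1, 'c': 126}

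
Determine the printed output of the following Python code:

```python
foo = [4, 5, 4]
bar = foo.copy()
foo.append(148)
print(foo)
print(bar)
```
[4, 5, 4, 148]
[4, 5, 4]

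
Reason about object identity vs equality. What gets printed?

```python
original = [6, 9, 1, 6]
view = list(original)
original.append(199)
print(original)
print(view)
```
[6, 9, 1, 6, 199]
[6, 9, 1, 6]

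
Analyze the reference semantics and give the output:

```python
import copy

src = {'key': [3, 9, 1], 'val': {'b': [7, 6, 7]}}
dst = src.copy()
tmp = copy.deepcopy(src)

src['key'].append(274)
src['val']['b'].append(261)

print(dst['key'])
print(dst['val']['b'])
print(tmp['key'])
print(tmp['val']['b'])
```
[3, 9, 1, 274]
[7, 6, 7, 261]
[3, 9, 1]
[7, 6, 7]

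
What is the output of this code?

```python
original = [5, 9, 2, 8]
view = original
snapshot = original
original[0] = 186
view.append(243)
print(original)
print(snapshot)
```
[186, 9, 2, 8, 243]
[186, 9, 2, 8, 243]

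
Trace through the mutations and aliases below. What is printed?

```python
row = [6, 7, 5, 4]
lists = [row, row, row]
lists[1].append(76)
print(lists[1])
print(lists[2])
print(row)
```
[6, 7, 5, 4, 76]
[6, 7, 5, 4, 76]
[6, 7, 5, 4, 76]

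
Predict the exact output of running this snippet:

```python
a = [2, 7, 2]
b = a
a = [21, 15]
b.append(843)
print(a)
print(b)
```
[21, 15]
[2, 7, 2, 843]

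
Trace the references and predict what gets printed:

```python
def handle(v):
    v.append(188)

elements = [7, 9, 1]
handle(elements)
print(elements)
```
[7, 9, 1, 188]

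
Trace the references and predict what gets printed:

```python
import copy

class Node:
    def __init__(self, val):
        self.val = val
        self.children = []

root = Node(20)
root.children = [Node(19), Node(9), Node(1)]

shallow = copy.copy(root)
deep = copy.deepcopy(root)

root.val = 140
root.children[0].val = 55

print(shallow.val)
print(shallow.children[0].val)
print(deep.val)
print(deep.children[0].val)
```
20
55
20
19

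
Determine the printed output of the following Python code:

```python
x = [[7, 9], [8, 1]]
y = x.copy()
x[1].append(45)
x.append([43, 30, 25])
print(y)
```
[[7, 9], [8, 1, 45]]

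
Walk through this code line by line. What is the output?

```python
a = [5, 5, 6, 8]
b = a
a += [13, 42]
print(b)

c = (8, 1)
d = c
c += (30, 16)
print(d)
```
[5, 5, 6, 8, 13, 42]
(8, 1)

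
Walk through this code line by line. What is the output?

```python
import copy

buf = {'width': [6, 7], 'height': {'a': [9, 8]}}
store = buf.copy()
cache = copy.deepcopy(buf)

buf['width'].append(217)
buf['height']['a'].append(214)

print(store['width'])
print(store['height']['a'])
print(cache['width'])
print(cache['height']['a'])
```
[6, 7, 217]
[9, 8, 214]
[6, 7]
[9, 8]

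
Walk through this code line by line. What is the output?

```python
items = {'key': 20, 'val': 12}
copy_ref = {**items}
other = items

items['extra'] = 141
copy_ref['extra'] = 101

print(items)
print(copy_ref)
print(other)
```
{'key': 20, 'val': 12, 'extra': 141}
{'key': 20, 'val': 12, 'extra': 101}
{'key': 20, 'val': 12, 'extra': 141}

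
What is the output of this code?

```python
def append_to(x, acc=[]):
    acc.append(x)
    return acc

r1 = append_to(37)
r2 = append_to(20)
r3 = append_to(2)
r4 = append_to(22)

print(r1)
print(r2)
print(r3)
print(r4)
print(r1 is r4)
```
[37, 20, 2, 22]
[37, 20, 2, 22]
[37, 20, 2, 22]
[37, 20, 2, 22]
True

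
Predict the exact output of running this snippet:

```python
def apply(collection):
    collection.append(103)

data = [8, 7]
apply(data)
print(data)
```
[8, 7, 103]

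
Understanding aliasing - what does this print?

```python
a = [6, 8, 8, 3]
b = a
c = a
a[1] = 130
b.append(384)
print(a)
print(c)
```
[6, 130, 8, 3, 384]
[6, 130, 8, 3, 384]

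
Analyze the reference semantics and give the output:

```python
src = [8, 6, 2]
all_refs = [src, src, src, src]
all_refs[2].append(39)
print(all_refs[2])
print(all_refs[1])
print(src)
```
[8, 6, 2, 39]
[8, 6, 2, 39]
[8, 6, 2, 39]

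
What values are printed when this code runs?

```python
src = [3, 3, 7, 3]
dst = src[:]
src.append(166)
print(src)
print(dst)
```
[3, 3, 7, 3, 166]
[3, 3, 7, 3]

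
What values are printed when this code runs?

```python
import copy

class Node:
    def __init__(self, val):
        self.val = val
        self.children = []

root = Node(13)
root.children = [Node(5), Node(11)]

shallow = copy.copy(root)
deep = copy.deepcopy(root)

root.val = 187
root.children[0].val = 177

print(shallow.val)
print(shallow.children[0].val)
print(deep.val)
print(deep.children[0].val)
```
13
177
13
5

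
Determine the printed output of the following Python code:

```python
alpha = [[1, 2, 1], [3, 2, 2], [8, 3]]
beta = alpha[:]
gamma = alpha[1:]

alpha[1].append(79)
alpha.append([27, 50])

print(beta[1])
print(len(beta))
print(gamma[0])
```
[3, 2, 2, 79]
3
[3, 2, 2, 79]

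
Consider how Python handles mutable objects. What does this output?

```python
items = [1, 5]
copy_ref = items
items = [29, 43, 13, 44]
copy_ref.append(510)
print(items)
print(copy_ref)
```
[29, 43, 13, 44]
[1, 5, 510]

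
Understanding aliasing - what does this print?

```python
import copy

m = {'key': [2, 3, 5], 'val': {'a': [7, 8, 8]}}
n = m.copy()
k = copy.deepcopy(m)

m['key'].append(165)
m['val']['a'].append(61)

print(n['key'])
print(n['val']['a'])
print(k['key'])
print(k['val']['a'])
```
[2, 3, 5, 165]
[7, 8, 8, 61]
[2, 3, 5]
[7, 8, 8]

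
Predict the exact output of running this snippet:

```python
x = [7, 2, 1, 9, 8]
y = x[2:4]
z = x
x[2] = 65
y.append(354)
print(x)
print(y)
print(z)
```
[7, 2, 65, 9, 8]
[1, 9, 354]
[7, 2, 65, 9, 8]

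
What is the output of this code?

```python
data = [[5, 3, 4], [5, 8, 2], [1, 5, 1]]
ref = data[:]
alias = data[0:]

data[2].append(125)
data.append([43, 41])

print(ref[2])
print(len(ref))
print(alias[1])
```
[1, 5, 1, 125]
3
[5, 8, 2]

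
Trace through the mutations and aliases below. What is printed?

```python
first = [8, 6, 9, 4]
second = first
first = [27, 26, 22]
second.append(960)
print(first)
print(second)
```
[27, 26, 22]
[8, 6, 9, 4, 960]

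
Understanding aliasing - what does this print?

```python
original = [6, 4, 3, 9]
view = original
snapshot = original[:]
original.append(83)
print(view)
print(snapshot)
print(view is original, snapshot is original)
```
[6, 4, 3, 9, 83]
[6, 4, 3, 9]
True False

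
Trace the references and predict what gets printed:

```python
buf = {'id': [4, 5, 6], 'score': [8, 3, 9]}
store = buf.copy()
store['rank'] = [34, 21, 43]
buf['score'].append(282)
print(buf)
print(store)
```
{'id': [4, 5, 6], 'score': [8, 3, 9, 282]}
{'id': [4, 5, 6], 'score': [8, 3, 9, 282], 'rank': [34, 21, 43]}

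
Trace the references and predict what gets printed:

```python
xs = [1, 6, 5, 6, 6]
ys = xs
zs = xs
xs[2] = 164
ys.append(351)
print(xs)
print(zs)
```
[1, 6, 164, 6, 6, 351]
[1, 6, 164, 6, 6, 351]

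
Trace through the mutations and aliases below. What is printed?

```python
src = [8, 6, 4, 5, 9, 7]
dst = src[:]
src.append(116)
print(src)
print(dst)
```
[8, 6, 4, 5, 9, 7, 116]
[8, 6, 4, 5, 9, 7]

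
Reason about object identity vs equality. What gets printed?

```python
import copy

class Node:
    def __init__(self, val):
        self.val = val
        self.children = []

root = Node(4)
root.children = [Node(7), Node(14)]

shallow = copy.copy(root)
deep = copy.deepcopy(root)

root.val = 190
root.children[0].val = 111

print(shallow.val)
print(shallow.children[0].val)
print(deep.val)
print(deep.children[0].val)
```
4
111
4
7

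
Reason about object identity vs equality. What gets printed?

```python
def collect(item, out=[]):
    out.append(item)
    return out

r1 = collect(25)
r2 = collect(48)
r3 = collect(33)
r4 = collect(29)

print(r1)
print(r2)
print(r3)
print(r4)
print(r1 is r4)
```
[25, 48, 33, 29]
[25, 48, 33, 29]
[25, 48, 33, 29]
[25, 48, 33, 29]
True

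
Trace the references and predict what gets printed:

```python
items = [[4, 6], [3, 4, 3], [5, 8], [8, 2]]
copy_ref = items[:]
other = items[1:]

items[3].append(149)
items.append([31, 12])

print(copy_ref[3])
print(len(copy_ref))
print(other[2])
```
[8, 2, 149]
4
[8, 2, 149]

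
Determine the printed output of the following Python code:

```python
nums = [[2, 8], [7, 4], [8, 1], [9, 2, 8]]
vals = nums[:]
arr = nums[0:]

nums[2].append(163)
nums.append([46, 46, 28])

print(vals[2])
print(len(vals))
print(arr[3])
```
[8, 1, 163]
4
[9, 2, 8]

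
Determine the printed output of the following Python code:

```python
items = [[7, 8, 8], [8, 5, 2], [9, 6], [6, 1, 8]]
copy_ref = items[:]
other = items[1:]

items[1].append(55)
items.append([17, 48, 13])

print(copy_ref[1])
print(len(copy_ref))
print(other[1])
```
[8, 5, 2, 55]
4
[9, 6]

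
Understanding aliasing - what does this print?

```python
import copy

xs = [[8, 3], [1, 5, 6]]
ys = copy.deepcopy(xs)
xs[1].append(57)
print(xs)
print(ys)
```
[[8, 3], [1, 5, 6, 57]]
[[8, 3], [1, 5, 6]]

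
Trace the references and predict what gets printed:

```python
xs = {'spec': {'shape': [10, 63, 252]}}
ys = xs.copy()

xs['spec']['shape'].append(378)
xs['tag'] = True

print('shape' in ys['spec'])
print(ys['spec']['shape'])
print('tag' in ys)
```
True
[10, 63, 252, 378]
False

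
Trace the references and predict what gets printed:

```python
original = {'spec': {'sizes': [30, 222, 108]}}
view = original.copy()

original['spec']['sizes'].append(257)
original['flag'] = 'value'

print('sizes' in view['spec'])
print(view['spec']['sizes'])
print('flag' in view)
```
True
[30, 222, 108, 257]
False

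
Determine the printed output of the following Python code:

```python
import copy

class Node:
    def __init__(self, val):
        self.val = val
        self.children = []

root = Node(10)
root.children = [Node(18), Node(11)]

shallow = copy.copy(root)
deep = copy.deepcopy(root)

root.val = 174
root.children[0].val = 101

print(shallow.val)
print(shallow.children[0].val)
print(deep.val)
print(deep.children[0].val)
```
10
101
10
18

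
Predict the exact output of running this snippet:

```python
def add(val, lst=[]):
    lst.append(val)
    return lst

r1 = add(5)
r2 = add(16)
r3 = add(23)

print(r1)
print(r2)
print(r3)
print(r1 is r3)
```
[5, 16, 23]
[5, 16, 23]
[5, 16, 23]
True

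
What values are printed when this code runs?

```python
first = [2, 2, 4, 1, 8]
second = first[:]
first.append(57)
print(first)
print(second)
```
[2, 2, 4, 1, 8, 57]
[2, 2, 4, 1, 8]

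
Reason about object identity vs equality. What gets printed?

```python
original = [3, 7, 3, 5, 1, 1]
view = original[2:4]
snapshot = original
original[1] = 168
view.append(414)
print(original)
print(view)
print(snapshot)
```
[3, 168, 3, 5, 1, 1]
[3, 5, 414]
[3, 168, 3, 5, 1, 1]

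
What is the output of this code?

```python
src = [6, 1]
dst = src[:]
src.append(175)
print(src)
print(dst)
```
[6, 1, 175]
[6, 1]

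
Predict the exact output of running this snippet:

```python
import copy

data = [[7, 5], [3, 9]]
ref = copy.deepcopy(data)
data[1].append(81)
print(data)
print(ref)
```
[[7, 5], [3, 9, 81]]
[[7, 5], [3, 9]]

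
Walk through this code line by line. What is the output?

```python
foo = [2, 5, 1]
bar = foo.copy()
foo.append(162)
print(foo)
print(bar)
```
[2, 5, 1, 162]
[2, 5, 1]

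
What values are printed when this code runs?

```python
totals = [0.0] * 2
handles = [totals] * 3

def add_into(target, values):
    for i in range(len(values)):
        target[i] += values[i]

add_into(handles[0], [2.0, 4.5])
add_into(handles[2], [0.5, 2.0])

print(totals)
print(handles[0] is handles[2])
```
[2.5, 6.5]
True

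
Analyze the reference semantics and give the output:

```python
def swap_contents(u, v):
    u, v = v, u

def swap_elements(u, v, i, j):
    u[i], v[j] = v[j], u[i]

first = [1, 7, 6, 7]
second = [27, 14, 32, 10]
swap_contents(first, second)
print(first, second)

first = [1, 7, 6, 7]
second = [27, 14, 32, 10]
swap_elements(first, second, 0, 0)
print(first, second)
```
[1, 7, 6, 7] [27, 14, 32, 10]
[27, 7, 6, 7] [1, 14, 32, 10]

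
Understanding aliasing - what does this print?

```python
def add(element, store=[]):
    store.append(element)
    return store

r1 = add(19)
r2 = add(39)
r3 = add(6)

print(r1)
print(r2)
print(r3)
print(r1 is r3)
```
[19, 39, 6]
[19, 39, 6]
[19, 39, 6]
True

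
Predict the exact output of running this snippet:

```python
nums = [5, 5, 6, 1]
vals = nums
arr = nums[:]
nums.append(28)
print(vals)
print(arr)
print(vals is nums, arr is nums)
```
[5, 5, 6, 1, 28]
[5, 5, 6, 1]
True False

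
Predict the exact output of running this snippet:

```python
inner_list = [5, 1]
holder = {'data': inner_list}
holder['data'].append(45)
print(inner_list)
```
[5, 1, 45]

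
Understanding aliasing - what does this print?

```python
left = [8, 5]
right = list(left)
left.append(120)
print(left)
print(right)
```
[8, 5, 120]
[8, 5]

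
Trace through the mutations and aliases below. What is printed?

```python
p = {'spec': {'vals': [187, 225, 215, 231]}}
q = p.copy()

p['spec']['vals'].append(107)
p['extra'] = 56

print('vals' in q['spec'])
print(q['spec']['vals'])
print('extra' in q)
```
True
[187, 225, 215, 231, 107]
False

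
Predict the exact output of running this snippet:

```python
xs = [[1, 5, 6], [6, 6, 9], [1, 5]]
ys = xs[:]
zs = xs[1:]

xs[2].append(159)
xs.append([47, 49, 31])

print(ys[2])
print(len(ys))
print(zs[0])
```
[1, 5, 159]
3
[6, 6, 9]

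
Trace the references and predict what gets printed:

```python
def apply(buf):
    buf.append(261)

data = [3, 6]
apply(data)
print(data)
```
[3, 6, 261]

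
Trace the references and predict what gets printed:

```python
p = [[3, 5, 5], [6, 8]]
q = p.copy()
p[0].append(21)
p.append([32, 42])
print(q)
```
[[3, 5, 5, 21], [6, 8]]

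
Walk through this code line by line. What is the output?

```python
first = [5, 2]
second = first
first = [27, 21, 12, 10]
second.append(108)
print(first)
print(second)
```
[27, 21, 12, 10]
[5, 2, 108]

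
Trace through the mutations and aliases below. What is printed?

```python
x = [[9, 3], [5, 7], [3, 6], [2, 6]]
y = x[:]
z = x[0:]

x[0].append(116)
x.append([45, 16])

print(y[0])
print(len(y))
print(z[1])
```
[9, 3, 116]
4
[5, 7]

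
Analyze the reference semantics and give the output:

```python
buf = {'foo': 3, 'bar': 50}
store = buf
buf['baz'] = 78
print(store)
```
{'foo': 3, 'bar': 50, 'baz': 78}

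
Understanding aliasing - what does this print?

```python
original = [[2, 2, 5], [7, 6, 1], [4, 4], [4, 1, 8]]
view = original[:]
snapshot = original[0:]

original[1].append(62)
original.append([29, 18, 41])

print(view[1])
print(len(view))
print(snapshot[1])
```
[7, 6, 1, 62]
4
[7, 6, 1, 62]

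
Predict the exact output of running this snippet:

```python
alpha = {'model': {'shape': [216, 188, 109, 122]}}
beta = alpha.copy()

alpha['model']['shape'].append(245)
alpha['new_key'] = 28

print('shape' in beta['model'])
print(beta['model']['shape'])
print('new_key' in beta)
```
True
[216, 188, 109, 122, 245]
False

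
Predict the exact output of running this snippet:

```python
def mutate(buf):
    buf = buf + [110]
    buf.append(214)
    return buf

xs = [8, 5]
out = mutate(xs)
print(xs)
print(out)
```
[8, 5]
[8, 5, 110, 214]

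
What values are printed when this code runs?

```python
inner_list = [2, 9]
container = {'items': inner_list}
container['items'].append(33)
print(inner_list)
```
[2, 9, 33]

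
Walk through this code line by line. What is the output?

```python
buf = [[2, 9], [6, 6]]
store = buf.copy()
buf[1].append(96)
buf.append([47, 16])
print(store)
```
[[2, 9], [6, 6, 96]]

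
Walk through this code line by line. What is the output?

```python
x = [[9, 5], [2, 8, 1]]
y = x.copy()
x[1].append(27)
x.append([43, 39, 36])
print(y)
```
[[9, 5], [2, 8, 1, 27]]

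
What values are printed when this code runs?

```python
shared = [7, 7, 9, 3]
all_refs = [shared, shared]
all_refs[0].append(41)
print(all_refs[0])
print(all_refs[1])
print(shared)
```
[7, 7, 9, 3, 41]
[7, 7, 9, 3, 41]
[7, 7, 9, 3, 41]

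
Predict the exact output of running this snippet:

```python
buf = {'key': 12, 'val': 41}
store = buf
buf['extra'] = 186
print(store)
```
{'key': 12, 'val': 41, 'extra': 186}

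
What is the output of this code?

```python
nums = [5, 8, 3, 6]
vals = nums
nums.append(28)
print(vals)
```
[5, 8, 3, 6, 28]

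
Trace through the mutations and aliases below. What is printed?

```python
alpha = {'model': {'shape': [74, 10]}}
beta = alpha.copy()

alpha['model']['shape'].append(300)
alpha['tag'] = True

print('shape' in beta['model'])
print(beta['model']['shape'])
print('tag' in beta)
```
True
[74, 10, 300]
False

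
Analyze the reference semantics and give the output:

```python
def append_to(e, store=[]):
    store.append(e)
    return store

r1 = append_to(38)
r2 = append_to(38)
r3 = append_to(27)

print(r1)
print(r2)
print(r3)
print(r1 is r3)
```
[38, 38, 27]
[38, 38, 27]
[38, 38, 27]
True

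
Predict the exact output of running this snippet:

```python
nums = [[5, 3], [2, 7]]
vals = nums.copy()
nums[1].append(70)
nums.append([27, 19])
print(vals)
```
[[5, 3], [2, 7, 70]]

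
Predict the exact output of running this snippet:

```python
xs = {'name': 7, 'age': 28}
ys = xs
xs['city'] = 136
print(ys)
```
{'name': 7, 'age': 28, 'city': 136}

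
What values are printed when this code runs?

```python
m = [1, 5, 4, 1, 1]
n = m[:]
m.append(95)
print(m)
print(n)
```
[1, 5, 4, 1, 1, 95]
[1, 5, 4, 1, 1]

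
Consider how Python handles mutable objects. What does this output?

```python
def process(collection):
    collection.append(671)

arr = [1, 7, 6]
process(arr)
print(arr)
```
[1, 7, 6, 671]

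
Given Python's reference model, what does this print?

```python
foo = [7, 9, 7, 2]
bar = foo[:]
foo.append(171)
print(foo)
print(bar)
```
[7, 9, 7, 2, 171]
[7, 9, 7, 2]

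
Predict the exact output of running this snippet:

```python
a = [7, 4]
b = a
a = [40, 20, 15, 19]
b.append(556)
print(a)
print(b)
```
[40, 20, 15, 19]
[7, 4, 556]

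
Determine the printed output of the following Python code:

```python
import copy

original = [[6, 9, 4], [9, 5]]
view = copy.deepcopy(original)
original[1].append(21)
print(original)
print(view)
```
[[6, 9, 4], [9, 5, 21]]
[[6, 9, 4], [9, 5]]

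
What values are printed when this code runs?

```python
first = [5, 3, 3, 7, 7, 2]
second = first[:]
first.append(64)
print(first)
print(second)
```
[5, 3, 3, 7, 7, 2, 64]
[5, 3, 3, 7, 7, 2]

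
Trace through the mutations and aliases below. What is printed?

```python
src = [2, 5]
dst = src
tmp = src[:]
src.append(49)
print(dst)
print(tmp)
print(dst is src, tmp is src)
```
[2, 5, 49]
[2, 5]
True False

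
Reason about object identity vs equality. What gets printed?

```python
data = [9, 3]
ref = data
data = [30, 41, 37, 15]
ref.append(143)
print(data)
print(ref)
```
[30, 41, 37, 15]
[9, 3, 143]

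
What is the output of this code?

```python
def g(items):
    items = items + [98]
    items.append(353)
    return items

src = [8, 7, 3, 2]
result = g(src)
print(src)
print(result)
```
[8, 7, 3, 2]
[8, 7, 3, 2, 98, 353]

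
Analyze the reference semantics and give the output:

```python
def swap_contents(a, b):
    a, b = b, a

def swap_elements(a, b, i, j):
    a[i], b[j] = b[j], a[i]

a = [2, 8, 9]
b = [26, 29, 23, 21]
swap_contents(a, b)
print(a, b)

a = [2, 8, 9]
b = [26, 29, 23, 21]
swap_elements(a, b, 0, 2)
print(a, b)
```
[2, 8, 9] [26, 29, 23, 21]
[23, 8, 9] [26, 29, 2, 21]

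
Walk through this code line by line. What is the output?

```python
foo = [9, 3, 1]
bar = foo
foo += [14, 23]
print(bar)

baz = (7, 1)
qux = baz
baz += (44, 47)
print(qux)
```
[9, 3, 1, 14, 23]
(7, 1)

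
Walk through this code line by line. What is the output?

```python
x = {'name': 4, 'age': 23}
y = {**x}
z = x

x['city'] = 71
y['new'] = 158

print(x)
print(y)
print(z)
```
{'name': 4, 'age': 23, 'city': 71}
{'name': 4, 'age': 23, 'new': 158}
{'name': 4, 'age': 23, 'city': 71}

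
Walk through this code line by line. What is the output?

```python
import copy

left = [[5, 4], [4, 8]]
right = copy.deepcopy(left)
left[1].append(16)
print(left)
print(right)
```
[[5, 4], [4, 8, 16]]
[[5, 4], [4, 8]]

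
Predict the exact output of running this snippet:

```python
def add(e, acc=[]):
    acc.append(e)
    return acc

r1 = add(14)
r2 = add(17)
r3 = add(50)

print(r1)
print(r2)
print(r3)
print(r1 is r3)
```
[14, 17, 50]
[14, 17, 50]
[14, 17, 50]
True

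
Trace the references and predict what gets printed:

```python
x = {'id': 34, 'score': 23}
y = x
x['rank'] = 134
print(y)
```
{'id': 34, 'score': 23, 'rank': 134}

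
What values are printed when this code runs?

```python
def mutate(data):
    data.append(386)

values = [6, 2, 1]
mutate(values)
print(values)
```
[6, 2, 1, 386]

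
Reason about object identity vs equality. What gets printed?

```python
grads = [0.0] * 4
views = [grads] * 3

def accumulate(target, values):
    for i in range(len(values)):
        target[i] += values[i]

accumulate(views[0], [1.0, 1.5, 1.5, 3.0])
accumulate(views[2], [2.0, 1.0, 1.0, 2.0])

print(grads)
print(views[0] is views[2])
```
[3.0, 2.5, 2.5, 5.0]
True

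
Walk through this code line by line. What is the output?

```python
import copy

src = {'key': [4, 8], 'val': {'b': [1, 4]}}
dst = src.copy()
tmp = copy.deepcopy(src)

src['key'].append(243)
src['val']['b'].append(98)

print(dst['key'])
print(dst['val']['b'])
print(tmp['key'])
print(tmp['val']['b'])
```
[4, 8, 243]
[1, 4, 98]
[4, 8]
[1, 4]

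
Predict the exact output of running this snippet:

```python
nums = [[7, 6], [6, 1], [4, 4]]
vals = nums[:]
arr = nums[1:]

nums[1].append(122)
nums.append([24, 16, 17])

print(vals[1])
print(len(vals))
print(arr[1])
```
[6, 1, 122]
3
[4, 4]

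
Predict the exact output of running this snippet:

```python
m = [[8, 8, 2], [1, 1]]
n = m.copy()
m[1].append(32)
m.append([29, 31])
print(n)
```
[[8, 8, 2], [1, 1, 32]]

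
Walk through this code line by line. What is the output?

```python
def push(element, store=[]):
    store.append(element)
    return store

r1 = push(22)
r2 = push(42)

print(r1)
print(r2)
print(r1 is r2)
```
[22, 42]
[22, 42]
True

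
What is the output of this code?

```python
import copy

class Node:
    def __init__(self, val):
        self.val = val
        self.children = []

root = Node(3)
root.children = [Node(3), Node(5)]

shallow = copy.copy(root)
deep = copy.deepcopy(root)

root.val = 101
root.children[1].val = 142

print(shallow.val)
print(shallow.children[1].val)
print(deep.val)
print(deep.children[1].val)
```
3
142
3
5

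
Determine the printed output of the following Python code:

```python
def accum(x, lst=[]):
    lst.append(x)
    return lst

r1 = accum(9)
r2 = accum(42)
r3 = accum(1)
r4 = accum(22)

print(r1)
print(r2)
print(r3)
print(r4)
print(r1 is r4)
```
[9, 42, 1, 22]
[9, 42, 1, 22]
[9, 42, 1, 22]
[9, 42, 1, 22]
True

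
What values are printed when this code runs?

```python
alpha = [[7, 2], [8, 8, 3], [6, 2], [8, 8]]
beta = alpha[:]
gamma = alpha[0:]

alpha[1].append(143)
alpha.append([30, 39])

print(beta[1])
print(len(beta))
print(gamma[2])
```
[8, 8, 3, 143]
4
[6, 2]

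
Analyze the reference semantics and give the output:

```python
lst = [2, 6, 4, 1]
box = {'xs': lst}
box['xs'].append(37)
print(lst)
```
[2, 6, 4, 1, 37]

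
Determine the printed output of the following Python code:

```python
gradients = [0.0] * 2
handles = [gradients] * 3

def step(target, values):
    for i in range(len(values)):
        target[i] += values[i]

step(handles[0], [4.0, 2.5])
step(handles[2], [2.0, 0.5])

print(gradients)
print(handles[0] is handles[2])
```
[6.0, 3.0]
True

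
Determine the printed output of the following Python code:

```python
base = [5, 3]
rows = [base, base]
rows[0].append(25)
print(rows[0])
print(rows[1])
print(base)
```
[5, 3, 25]
[5, 3, 25]
[5, 3, 25]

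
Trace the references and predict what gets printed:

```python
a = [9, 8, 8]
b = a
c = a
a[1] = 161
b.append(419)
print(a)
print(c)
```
[9, 161, 8, 419]
[9, 161, 8, 419]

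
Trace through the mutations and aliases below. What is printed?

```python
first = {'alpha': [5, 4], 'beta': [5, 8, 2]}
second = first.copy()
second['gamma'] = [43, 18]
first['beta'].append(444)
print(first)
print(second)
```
{'alpha': [5, 4], 'beta': [5, 8, 2, 444]}
{'alpha': [5, 4], 'beta': [5, 8, 2, 444], 'gamma': [43, 18]}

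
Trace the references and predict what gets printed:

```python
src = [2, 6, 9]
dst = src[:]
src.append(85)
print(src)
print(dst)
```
[2, 6, 9, 85]
[2, 6, 9]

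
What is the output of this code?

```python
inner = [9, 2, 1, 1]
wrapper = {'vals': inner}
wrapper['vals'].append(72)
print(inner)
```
[9, 2, 1, 1, 72]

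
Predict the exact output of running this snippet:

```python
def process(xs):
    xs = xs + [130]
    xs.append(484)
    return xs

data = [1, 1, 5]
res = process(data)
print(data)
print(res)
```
[1, 1, 5]
[1, 1, 5, 130, 484]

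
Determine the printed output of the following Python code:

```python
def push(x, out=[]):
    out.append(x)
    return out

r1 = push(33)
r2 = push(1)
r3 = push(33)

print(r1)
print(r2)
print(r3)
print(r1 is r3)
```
[33, 1, 33]
[33, 1, 33]
[33, 1, 33]
True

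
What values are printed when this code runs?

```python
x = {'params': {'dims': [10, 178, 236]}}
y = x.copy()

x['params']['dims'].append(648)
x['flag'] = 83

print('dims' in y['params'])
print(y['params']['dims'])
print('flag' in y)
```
True
[10, 178, 236, 648]
False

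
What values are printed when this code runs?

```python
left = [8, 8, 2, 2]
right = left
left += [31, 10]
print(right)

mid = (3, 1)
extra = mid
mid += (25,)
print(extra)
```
[8, 8, 2, 2, 31, 10]
(3, 1)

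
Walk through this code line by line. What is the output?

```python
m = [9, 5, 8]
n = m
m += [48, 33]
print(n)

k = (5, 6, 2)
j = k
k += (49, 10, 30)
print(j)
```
[9, 5, 8, 48, 33]
(5, 6, 2)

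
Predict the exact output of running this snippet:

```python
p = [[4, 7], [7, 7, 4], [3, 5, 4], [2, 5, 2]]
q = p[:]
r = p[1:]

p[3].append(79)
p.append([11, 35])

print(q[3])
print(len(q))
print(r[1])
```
[2, 5, 2, 79]
4
[3, 5, 4]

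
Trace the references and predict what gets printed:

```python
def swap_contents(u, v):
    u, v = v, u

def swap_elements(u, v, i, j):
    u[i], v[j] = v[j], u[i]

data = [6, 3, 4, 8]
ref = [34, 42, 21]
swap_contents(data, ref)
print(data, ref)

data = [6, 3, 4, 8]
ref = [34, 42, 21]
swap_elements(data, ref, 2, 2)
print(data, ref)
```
[6, 3, 4, 8] [34, 42, 21]
[6, 3, 21, 8] [34, 42, 4]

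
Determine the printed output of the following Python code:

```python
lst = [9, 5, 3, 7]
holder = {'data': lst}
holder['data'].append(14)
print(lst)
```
[9, 5, 3, 7, 14]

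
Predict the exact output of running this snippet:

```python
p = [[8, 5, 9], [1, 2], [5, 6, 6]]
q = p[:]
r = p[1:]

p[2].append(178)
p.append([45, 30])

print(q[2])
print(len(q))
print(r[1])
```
[5, 6, 6, 178]
3
[5, 6, 6, 178]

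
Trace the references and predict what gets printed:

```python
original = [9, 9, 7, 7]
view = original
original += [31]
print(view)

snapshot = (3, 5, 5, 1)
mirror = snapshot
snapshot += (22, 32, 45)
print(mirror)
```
[9, 9, 7, 7, 31]
(3, 5, 5, 1)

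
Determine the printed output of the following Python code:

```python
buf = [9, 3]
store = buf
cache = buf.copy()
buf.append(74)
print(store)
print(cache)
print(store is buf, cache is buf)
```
[9, 3, 74]
[9, 3]
True False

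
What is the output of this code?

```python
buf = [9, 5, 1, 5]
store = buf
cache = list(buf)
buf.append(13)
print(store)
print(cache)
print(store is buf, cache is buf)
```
[9, 5, 1, 5, 13]
[9, 5, 1, 5]
True False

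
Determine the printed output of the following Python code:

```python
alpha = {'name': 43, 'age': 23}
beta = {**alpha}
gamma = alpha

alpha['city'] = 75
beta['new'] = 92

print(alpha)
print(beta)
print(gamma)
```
{'name': 43, 'age': 23, 'city': 75}
{'name': 43, 'age': 23, 'new': 92}
{'name': 43, 'age': 23, 'city': 75}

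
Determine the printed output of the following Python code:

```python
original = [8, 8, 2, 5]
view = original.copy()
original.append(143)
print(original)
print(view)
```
[8, 8, 2, 5, 143]
[8, 8, 2, 5]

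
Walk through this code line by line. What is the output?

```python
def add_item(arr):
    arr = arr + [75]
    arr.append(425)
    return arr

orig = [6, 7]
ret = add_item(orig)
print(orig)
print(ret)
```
[6, 7]
[6, 7, 75, 425]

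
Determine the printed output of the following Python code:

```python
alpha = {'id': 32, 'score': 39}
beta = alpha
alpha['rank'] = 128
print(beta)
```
{'id': 32, 'score': 39, 'rank': 128}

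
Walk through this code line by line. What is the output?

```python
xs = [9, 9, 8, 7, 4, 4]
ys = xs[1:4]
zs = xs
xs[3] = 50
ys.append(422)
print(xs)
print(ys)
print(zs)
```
[9, 9, 8, 50, 4, 4]
[9, 8, 7, 422]
[9, 9, 8, 50, 4, 4]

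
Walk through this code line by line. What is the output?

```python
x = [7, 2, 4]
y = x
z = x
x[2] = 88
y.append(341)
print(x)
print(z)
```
[7, 2, 88, 341]
[7, 2, 88, 341]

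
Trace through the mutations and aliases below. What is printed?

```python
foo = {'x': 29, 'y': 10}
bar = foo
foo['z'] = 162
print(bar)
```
{'x': 29, 'y': 10, 'z': 162}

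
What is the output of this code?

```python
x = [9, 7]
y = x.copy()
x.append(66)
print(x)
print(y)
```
[9, 7, 66]
[9, 7]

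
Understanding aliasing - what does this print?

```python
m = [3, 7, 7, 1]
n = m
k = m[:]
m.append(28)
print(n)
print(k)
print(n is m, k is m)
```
[3, 7, 7, 1, 28]
[3, 7, 7, 1]
True False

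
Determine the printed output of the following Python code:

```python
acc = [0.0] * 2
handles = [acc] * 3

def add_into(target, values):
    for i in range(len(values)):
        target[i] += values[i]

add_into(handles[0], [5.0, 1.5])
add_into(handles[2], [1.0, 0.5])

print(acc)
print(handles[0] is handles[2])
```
[6.0, 2.0]
True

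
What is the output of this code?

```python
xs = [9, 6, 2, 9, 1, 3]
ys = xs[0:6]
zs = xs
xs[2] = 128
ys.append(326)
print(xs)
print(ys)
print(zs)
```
[9, 6, 128, 9, 1, 3]
[9, 6, 2, 9, 1, 3, 326]
[9, 6, 128, 9, 1, 3]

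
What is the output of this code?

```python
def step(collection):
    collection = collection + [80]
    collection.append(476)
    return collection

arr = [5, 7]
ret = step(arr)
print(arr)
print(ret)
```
[5, 7]
[5, 7, 80, 476]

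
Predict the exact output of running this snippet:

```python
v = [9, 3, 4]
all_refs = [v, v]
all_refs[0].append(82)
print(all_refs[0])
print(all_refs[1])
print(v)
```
[9, 3, 4, 82]
[9, 3, 4, 82]
[9, 3, 4, 82]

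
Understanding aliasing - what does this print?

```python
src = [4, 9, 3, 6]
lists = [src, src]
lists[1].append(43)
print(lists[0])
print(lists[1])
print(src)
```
[4, 9, 3, 6, 43]
[4, 9, 3, 6, 43]
[4, 9, 3, 6, 43]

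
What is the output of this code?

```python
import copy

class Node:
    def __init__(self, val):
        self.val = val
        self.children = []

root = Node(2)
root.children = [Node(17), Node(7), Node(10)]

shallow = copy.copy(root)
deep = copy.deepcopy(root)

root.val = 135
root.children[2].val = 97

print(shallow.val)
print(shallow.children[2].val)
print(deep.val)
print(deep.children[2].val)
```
2
97
2
10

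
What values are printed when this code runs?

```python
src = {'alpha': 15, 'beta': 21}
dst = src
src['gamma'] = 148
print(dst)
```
{'alpha': 15, 'beta': 21, 'gamma': 148}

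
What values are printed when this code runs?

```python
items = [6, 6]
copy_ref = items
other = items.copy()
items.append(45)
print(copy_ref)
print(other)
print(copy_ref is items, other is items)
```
[6, 6, 45]
[6, 6]
True False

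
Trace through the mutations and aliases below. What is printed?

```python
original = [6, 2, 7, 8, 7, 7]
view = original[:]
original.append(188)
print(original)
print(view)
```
[6, 2, 7, 8, 7, 7, 188]
[6, 2, 7, 8, 7, 7]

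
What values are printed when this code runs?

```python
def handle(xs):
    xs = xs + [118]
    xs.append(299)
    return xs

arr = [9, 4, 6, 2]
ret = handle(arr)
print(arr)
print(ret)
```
[9, 4, 6, 2]
[9, 4, 6, 2, 118, 299]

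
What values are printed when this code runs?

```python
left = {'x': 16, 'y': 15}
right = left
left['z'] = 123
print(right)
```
{'x': 16, 'y': 15, 'z': 123}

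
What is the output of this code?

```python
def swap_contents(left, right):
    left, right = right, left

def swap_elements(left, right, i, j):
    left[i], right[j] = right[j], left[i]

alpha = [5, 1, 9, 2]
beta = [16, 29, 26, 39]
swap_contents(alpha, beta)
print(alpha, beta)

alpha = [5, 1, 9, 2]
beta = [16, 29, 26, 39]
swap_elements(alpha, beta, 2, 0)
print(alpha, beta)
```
[5, 1, 9, 2] [16, 29, 26, 39]
[5, 1, 16, 2] [9, 29, 26, 39]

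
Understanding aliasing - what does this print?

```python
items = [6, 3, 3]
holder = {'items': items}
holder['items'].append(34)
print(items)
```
[6, 3, 3, 34]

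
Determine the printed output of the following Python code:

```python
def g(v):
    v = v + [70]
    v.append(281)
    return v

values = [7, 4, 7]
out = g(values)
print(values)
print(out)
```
[7, 4, 7]
[7, 4, 7, 70, 281]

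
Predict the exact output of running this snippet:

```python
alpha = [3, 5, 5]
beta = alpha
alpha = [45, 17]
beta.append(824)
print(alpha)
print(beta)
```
[45, 17]
[3, 5, 5, 824]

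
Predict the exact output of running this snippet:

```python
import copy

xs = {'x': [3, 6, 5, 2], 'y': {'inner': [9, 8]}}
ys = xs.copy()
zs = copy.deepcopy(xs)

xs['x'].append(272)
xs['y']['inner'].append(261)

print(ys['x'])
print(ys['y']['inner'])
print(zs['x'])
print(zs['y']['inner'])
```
[3, 6, 5, 2, 272]
[9, 8, 261]
[3, 6, 5, 2]
[9, 8]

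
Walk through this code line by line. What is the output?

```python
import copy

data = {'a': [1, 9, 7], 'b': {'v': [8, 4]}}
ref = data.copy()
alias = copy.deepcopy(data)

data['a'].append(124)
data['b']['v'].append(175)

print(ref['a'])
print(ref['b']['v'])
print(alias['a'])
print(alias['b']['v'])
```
[1, 9, 7, 124]
[8, 4, 175]
[1, 9, 7]
[8, 4]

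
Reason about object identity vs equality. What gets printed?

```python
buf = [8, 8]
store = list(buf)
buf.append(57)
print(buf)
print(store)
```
[8, 8, 57]
[8, 8]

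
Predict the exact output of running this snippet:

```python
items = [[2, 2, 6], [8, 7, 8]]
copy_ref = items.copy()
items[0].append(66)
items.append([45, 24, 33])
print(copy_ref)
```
[[2, 2, 6, 66], [8, 7, 8]]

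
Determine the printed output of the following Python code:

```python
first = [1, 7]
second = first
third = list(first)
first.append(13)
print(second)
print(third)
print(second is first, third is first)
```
[1, 7, 13]
[1, 7]
True False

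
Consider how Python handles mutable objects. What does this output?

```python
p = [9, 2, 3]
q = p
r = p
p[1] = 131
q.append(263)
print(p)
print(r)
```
[9, 131, 3, 263]
[9, 131, 3, 263]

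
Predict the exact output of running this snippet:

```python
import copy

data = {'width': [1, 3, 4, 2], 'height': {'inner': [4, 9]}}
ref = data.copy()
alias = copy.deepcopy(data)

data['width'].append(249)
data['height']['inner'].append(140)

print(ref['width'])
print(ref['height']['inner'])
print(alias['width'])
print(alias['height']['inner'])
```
[1, 3, 4, 2, 249]
[4, 9, 140]
[1, 3, 4, 2]
[4, 9]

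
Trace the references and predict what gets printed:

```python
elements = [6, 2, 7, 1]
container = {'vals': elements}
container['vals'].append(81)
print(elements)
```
[6, 2, 7, 1, 81]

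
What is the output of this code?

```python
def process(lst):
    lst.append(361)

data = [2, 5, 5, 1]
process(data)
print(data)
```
[2, 5, 5, 1, 361]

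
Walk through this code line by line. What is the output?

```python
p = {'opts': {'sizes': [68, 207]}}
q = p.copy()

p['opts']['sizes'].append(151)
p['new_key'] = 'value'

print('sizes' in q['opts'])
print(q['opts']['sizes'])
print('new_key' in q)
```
True
[68, 207, 151]
False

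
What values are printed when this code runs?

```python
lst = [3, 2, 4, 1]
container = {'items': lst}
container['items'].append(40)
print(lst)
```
[3, 2, 4, 1, 40]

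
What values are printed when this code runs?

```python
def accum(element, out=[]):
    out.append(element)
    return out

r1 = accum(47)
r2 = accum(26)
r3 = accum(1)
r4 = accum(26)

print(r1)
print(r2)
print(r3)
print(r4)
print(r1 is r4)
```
[47, 26, 1, 26]
[47, 26, 1, 26]
[47, 26, 1, 26]
[47, 26, 1, 26]
True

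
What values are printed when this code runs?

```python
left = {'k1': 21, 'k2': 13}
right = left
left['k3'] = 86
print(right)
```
{'k1': 21, 'k2': 13, 'k3': 86}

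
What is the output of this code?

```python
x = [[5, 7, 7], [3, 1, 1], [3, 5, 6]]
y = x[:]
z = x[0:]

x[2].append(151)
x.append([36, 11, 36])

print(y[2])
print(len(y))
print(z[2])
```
[3, 5, 6, 151]
3
[3, 5, 6, 151]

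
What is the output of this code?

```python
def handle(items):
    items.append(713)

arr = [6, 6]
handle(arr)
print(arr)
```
[6, 6, 713]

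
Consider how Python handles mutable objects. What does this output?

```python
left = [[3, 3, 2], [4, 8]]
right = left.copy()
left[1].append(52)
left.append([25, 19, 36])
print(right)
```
[[3, 3, 2], [4, 8, 52]]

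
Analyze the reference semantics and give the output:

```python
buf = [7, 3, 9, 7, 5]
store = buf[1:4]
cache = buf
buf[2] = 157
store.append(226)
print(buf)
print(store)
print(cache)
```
[7, 3, 157, 7, 5]
[3, 9, 7, 226]
[7, 3, 157, 7, 5]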